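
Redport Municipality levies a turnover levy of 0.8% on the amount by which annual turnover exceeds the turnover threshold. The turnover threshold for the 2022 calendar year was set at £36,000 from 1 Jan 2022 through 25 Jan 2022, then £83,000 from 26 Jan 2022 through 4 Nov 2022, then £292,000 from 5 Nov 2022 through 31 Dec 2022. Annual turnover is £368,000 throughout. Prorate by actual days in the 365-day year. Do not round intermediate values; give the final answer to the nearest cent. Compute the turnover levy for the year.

£2,044.65

1 Jan – 25 Jan 2022: 25 days, exemption £36,000 → (£368,000 − £36,000) × 0.8% × 25/365 = £181.9178
26 Jan – 4 Nov 2022: 283 days, exemption £83,000 → (£368,000 − £83,000) × 0.8% × 283/365 = £1,767.7808
5 Nov – 31 Dec 2022: 57 days, exemption £292,000 → (£368,000 − £292,000) × 0.8% × 57/365 = £94.9479
Total = £2,044.6466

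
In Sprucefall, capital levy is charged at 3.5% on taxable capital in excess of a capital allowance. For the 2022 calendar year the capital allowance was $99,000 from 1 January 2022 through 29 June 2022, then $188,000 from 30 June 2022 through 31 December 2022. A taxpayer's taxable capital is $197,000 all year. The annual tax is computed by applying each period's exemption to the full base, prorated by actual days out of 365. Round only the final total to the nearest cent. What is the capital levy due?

1 January – 29 June 2022: 180 days, exemption $99,000 → ($197,000 − $99,000) × 3.5% × 180/365 = $1,691.5068
30 June – 31 December 2022: 185 days, exemption $188,000 → ($197,000 − $188,000) × 3.5% × 185/365 = $159.6575
Total = $1,851.1644

$1,851.16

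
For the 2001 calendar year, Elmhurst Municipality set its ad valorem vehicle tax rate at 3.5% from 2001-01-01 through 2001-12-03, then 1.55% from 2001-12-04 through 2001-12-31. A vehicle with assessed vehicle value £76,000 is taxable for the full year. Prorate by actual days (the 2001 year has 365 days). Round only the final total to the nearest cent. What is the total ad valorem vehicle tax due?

£2,546.31

2001-01-01 to 2001-12-03: 337 days at 3.5% → £76,000 × 3.5% × 337/365 = £2,455.9452
2001-12-04 to 2001-12-31: 28 days at 1.55% → £76,000 × 1.55% × 28/365 = £90.3671
Total = £2,546.3123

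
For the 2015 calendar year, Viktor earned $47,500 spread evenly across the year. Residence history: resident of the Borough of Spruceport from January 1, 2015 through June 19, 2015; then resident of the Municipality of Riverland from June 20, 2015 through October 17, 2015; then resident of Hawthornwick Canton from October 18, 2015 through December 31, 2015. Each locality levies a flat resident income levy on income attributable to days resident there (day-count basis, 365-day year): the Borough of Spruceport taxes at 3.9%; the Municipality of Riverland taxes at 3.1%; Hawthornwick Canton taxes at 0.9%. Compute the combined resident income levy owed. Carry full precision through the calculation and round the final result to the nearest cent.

$1,434.76

The Borough of Spruceport, January 1 – June 19, 2015: 170 days → $47,500 × 3.9% × 170/365 = $862.8082
The Municipality of Riverland, June 20 – October 17, 2015: 120 days → $47,500 × 3.1% × 120/365 = $484.1096
Hawthornwick Canton, October 18 – December 31, 2015: 75 days → $47,500 × 0.9% × 75/365 = $87.8425
Total = $1,434.7603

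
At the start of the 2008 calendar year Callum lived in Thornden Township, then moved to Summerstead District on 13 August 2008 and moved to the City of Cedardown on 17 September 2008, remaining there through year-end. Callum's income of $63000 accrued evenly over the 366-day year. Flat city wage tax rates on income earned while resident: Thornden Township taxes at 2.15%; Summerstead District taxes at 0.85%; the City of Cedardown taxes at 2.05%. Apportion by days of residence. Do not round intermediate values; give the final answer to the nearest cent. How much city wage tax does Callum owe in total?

$1257.93

Thornden Township, 1 January – 12 August 2008: 225 days → $63000 × 2.15% × 225/366 = $832.6844
Summerstead District, 13 August – 16 September 2008: 35 days → $63000 × 0.85% × 35/366 = $51.2090
The City of Cedardown, 17 September – 31 December 2008: 106 days → $63000 × 2.05% × 106/366 = $374.0410
Total = $1257.9344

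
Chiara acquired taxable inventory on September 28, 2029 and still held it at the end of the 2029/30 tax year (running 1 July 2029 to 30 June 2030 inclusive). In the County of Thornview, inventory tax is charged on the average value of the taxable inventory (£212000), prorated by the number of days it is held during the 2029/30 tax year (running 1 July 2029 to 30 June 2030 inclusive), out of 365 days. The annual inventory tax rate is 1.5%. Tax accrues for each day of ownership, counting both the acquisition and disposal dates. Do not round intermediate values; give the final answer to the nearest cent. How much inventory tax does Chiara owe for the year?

£2404.60

Days held (September 28, 2029 – June 30, 2030): 276 out of 365
Tax = £212000 × 1.5% × 276/365 = £2404.6027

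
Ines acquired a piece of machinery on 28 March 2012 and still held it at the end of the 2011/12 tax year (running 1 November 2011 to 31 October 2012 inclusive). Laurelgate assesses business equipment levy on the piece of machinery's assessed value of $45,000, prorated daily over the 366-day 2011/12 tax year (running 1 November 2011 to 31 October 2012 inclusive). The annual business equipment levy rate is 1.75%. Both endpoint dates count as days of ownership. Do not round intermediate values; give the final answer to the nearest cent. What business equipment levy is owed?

Days held (28 March – 31 October 2012): 218 out of 366
Tax = $45,000 × 1.75% × 218/366 = $469.0574

$469.06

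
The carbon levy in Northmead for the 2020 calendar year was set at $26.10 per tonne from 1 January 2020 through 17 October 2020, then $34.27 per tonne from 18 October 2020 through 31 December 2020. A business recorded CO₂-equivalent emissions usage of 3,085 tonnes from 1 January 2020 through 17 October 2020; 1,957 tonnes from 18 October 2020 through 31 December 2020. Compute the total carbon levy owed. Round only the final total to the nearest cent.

$147584.89

1 January – 17 October 2020: 3,085 tonnes at $26.10/tonne → $80518.50
18 October – 31 December 2020: 1,957 tonnes at $34.27/tonne → $67066.39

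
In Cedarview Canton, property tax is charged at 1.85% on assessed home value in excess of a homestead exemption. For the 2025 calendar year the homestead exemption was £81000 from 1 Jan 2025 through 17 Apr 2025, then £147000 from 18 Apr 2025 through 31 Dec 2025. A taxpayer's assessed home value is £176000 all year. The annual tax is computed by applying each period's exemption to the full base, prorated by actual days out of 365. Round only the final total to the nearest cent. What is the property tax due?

£894.44

1 Jan – 17 Apr 2025: 107 days, exemption £81000 → (£176000 − £81000) × 1.85% × 107/365 = £515.2123
18 Apr – 31 Dec 2025: 258 days, exemption £147000 → (£176000 − £147000) × 1.85% × 258/365 = £379.2247
Total = £894.4370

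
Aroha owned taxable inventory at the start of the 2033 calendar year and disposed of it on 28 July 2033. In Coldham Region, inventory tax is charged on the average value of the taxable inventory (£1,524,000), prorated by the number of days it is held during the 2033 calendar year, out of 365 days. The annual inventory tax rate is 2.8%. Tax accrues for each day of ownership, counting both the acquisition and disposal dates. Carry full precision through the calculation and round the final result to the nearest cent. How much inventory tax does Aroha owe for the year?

Days held (1 January – 28 July 2033): 209 out of 365
Tax = £1,524,000 × 2.8% × 209/365 = £24,434.1041

£24,434.10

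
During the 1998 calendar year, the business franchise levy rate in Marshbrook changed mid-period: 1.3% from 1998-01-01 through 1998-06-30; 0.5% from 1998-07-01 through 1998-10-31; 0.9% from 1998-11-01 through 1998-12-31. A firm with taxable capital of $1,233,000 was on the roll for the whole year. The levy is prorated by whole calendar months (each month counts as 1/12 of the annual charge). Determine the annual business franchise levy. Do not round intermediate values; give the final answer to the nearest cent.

1998-01-01 to 1998-06-30: 6 months at 1.3% → $1,233,000 × 1.3% × 6/12 = $8,014.5000
1998-07-01 to 1998-10-31: 4 months at 0.5% → $1,233,000 × 0.5% × 4/12 = $2,055.0000
1998-11-01 to 1998-12-31: 2 months at 0.9% → $1,233,000 × 0.9% × 2/12 = $1,849.5000
Total = $11,919.0000

$11,919.00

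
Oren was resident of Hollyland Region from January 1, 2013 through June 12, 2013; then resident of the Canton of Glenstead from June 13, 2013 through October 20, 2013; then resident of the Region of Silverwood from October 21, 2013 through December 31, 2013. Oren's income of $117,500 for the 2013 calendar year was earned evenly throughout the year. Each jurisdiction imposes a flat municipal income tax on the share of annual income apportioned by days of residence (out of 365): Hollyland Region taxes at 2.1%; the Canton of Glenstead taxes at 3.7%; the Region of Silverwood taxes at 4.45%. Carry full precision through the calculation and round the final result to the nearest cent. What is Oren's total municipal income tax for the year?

$3,681.77

Hollyland Region, January 1 – June 12, 2013: 163 days → $117,500 × 2.1% × 163/365 = $1,101.9247
The Canton of Glenstead, June 13 – October 20, 2013: 130 days → $117,500 × 3.7% × 130/365 = $1,548.4247
The Region of Silverwood, October 21 – December 31, 2013: 72 days → $117,500 × 4.45% × 72/365 = $1,031.4247
Total = $3,681.7740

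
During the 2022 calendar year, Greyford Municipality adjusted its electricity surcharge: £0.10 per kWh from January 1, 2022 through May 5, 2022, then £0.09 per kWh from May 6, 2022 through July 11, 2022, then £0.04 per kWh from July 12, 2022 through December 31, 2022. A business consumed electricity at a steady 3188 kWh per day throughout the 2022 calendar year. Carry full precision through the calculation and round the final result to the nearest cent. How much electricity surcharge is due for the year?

£81,134.60

January 1 – May 5, 2022: 125 days × 3188 kWh/day = 398,500 kWh at £0.10/kWh → £39,850.00
May 6 – July 11, 2022: 67 days × 3188 kWh/day = 213,596 kWh at £0.09/kWh → £19,223.64
July 12 – December 31, 2022: 173 days × 3188 kWh/day = 551,524 kWh at £0.04/kWh → £22,060.96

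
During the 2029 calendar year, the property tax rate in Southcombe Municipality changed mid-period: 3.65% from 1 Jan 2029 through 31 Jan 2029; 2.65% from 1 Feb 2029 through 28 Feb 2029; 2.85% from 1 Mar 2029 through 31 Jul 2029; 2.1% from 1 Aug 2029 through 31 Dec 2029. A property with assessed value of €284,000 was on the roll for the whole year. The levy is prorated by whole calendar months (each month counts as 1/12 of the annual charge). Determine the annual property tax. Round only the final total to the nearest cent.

€7,348.50

1 Jan – 31 Jan 2029: 1 month at 3.65% → €284,000 × 3.65% × 1/12 = €863.8333
1 Feb – 28 Feb 2029: 1 month at 2.65% → €284,000 × 2.65% × 1/12 = €627.1667
1 Mar – 31 Jul 2029: 5 months at 2.85% → €284,000 × 2.85% × 5/12 = €3,372.5000
1 Aug – 31 Dec 2029: 5 months at 2.1% → €284,000 × 2.1% × 5/12 = €2,485.0000
Total = €7,348.5000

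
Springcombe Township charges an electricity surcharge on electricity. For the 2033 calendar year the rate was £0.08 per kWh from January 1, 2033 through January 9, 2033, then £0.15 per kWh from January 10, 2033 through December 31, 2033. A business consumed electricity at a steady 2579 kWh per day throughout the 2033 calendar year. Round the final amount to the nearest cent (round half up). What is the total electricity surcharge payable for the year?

£139,575.48

January 1 – January 9, 2033: 9 days × 2579 kWh/day = 23,211 kWh at £0.08/kWh → £1,856.88
January 10 – December 31, 2033: 356 days × 2579 kWh/day = 918,124 kWh at £0.15/kWh → £137,718.60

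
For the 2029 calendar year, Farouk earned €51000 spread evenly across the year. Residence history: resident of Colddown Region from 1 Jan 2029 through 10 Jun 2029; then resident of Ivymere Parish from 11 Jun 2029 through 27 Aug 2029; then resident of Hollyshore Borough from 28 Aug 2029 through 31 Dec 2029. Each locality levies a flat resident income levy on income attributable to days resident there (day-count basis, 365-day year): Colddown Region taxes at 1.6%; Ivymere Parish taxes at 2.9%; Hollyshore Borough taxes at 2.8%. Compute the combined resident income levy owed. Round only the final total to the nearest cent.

€1168.95

Colddown Region, 1 Jan – 10 Jun 2029: 161 days → €51000 × 1.6% × 161/365 = €359.9342
Ivymere Parish, 11 Jun – 27 Aug 2029: 78 days → €51000 × 2.9% × 78/365 = €316.0603
Hollyshore Borough, 28 Aug – 31 Dec 2029: 126 days → €51000 × 2.8% × 126/365 = €492.9534
Total = €1168.9479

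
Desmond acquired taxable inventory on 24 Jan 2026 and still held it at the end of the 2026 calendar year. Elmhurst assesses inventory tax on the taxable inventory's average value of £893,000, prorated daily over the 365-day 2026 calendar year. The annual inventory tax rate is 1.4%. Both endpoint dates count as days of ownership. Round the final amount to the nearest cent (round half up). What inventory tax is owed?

Days held (24 Jan – 31 Dec 2026): 342 out of 365
Tax = £893,000 × 1.4% × 342/365 = £11,714.2027

£11,714.20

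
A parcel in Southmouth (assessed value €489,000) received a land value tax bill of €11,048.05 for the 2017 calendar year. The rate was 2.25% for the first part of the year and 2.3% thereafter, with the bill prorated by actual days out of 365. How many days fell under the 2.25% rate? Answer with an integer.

297 days

Let d = days at the first rate; then 365 − d days at the second rate.
€489,000 × [2.25%·d + 2.3%·(365−d)] / 365 = €11,048.05
Solving gives d = 297, so the new rate took effect on 25 October 2017.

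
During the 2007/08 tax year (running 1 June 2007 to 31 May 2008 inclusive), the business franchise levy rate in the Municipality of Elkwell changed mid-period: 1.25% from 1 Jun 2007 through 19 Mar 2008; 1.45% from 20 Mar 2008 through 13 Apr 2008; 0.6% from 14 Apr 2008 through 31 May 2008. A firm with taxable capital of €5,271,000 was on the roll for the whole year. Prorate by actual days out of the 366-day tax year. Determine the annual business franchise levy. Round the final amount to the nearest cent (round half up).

1 Jun 2007 – 19 Mar 2008: 293 days at 1.25% → €5,271,000 × 1.25% × 293/366 = €52,746.0041
20 Mar – 13 Apr 2008: 25 days at 1.45% → €5,271,000 × 1.45% × 25/366 = €5,220.5943
14 Apr – 31 May 2008: 48 days at 0.6% → €5,271,000 × 0.6% × 48/366 = €4,147.6721
Total = €62,114.2705

€62,114.27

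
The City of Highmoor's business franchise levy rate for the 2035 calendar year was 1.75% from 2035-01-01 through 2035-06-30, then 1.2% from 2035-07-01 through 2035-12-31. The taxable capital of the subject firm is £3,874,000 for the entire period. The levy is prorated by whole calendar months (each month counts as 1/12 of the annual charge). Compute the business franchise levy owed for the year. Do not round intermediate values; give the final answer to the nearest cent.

£57,141.50

2035-01-01 to 2035-06-30: 6 months at 1.75% → £3,874,000 × 1.75% × 6/12 = £33,897.5000
2035-07-01 to 2035-12-31: 6 months at 1.2% → £3,874,000 × 1.2% × 6/12 = £23,244.0000
Total = £57,141.5000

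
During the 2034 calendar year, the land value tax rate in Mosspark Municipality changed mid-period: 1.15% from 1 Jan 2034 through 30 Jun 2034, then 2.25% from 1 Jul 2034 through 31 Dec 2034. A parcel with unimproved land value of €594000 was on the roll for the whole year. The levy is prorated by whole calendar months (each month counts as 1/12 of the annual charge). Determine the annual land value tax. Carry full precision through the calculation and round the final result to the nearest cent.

€10098.00

1 Jan – 30 Jun 2034: 6 months at 1.15% → €594000 × 1.15% × 6/12 = €3415.5000
1 Jul – 31 Dec 2034: 6 months at 2.25% → €594000 × 2.25% × 6/12 = €6682.5000
Total = €10098.0000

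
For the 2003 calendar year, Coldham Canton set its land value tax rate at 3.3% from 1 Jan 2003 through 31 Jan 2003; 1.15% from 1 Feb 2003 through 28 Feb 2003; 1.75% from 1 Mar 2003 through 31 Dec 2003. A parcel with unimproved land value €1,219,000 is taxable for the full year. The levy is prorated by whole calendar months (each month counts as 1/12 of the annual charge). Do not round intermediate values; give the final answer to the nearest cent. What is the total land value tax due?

1 Jan – 31 Jan 2003: 1 month at 3.3% → €1,219,000 × 3.3% × 1/12 = €3,352.2500
1 Feb – 28 Feb 2003: 1 month at 1.15% → €1,219,000 × 1.15% × 1/12 = €1,168.2083
1 Mar – 31 Dec 2003: 10 months at 1.75% → €1,219,000 × 1.75% × 10/12 = €17,777.0833
Total = €22,297.5417

€22,297.54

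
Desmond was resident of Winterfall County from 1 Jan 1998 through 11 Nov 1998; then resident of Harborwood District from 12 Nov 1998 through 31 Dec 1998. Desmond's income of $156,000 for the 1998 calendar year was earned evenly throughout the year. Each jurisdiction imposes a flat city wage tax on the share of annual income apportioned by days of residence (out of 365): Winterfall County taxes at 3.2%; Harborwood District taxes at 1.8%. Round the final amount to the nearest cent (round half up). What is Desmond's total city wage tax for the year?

Winterfall County, 1 Jan – 11 Nov 1998: 315 days → $156,000 × 3.2% × 315/365 = $4,308.1644
Harborwood District, 12 Nov – 31 Dec 1998: 50 days → $156,000 × 1.8% × 50/365 = $384.6575
Total = $4,692.8219

$4,692.82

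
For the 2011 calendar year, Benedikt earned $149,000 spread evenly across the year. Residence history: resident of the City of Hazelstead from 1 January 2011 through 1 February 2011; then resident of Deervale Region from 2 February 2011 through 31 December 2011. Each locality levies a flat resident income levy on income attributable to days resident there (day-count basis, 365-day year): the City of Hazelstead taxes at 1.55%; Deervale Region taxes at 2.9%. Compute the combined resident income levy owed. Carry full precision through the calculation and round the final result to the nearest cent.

The City of Hazelstead, 1 January – 1 February 2011: 32 days → $149,000 × 1.55% × 32/365 = $202.4767
Deervale Region, 2 February – 31 December 2011: 333 days → $149,000 × 2.9% × 333/365 = $3,942.1726
Total = $4,144.6493

$4,144.65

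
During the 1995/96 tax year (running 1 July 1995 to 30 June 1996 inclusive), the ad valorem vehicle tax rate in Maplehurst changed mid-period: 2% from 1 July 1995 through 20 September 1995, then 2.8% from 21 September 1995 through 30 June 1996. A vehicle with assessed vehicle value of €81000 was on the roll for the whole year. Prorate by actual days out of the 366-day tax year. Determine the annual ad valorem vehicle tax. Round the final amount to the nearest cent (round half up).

1 July – 20 September 1995: 82 days at 2% → €81000 × 2% × 82/366 = €362.9508
21 September 1995 – 30 June 1996: 284 days at 2.8% → €81000 × 2.8% × 284/366 = €1759.8689
Total = €2122.8197

€2122.82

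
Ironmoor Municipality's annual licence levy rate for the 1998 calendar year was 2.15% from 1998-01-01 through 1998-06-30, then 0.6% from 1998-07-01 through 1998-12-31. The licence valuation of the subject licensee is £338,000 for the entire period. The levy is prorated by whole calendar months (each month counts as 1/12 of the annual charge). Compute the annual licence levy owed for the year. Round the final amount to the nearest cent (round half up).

1998-01-01 to 1998-06-30: 6 months at 2.15% → £338,000 × 2.15% × 6/12 = £3,633.5000
1998-07-01 to 1998-12-31: 6 months at 0.6% → £338,000 × 0.6% × 6/12 = £1,014.0000
Total = £4,647.5000

£4,647.50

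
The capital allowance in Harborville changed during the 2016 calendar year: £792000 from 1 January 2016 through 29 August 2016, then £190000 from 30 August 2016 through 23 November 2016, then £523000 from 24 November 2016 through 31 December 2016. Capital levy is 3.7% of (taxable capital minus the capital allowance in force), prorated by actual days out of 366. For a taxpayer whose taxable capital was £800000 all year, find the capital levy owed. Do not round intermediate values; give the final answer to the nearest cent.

£6563.15

1 January – 29 August 2016: 242 days, exemption £792000 → (£800000 − £792000) × 3.7% × 242/366 = £195.7158
30 August – 23 November 2016: 86 days, exemption £190000 → (£800000 − £190000) × 3.7% × 86/366 = £5303.3333
24 November – 31 December 2016: 38 days, exemption £523000 → (£800000 − £523000) × 3.7% × 38/366 = £1064.1038
Total = £6563.1530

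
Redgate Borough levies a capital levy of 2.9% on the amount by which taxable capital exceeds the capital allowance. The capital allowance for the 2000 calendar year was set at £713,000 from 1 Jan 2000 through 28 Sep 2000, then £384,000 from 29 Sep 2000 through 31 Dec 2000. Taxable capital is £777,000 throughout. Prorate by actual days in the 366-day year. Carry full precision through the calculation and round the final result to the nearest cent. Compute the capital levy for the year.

1 Jan – 28 Sep 2000: 272 days, exemption £713,000 → (£777,000 − £713,000) × 2.9% × 272/366 = £1,379.3224
29 Sep – 31 Dec 2000: 94 days, exemption £384,000 → (£777,000 − £384,000) × 2.9% × 94/366 = £2,927.0984
Total = £4,306.4208

£4,306.42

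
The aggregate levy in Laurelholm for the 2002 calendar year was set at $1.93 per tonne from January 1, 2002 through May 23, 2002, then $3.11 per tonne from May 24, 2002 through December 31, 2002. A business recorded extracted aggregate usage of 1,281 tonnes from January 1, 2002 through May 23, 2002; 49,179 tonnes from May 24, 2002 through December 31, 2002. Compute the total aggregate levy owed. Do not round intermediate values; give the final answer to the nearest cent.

January 1 – May 23, 2002: 1,281 tonnes at $1.93/tonne → $2,472.33
May 24 – December 31, 2002: 49,179 tonnes at $3.11/tonne → $152,946.69

$155,419.02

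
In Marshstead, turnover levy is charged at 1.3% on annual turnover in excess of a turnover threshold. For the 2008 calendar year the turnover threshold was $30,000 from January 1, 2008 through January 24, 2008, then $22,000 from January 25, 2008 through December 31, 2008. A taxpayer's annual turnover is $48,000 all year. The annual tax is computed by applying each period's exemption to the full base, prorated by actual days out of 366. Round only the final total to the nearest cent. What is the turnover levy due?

January 1 – January 24, 2008: 24 days, exemption $30,000 → ($48,000 − $30,000) × 1.3% × 24/366 = $15.3443
January 25 – December 31, 2008: 342 days, exemption $22,000 → ($48,000 − $22,000) × 1.3% × 342/366 = $315.8361
Total = $331.1803

$331.18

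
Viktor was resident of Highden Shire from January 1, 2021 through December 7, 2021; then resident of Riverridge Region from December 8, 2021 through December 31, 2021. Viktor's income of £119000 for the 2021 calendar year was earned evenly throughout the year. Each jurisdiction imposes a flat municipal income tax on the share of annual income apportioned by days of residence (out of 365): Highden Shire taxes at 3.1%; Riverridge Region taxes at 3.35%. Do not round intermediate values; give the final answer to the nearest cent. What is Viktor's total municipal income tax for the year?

£3708.56

Highden Shire, January 1 – December 7, 2021: 341 days → £119000 × 3.1% × 341/365 = £3446.4356
Riverridge Region, December 8 – December 31, 2021: 24 days → £119000 × 3.35% × 24/365 = £262.1260
Total = £3708.5616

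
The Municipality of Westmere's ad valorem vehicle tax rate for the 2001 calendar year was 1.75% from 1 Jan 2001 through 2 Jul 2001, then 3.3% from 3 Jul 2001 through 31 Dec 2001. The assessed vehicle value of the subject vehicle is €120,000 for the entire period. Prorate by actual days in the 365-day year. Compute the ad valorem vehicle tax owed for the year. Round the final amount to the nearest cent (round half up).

1 Jan – 2 Jul 2001: 183 days at 1.75% → €120,000 × 1.75% × 183/365 = €1,052.8767
3 Jul – 31 Dec 2001: 182 days at 3.3% → €120,000 × 3.3% × 182/365 = €1,974.5753
Total = €3,027.4521

€3,027.45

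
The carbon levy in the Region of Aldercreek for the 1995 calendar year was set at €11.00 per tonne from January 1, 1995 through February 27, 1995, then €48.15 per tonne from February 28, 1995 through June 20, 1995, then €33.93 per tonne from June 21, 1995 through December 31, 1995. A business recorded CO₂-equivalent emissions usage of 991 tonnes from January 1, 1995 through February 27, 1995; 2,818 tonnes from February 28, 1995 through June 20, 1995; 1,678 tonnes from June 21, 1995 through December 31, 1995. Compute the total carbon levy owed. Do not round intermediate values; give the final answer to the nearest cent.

€203,522.24

January 1 – February 27, 1995: 991 tonnes at €11.00/tonne → €10,901.00
February 28 – June 20, 1995: 2,818 tonnes at €48.15/tonne → €135,686.70
June 21 – December 31, 1995: 1,678 tonnes at €33.93/tonne → €56,934.54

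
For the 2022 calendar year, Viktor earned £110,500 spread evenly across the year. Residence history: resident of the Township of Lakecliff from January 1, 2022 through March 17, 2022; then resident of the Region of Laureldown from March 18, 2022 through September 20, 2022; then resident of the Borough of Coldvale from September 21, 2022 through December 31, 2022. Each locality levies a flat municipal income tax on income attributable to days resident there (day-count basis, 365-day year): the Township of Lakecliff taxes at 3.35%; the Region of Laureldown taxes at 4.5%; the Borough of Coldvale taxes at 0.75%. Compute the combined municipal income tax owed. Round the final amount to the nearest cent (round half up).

£3,549.93

The Township of Lakecliff, January 1 – March 17, 2022: 76 days → £110,500 × 3.35% × 76/365 = £770.7753
The Region of Laureldown, March 18 – September 20, 2022: 187 days → £110,500 × 4.5% × 187/365 = £2,547.5548
The Borough of Coldvale, September 21 – December 31, 2022: 102 days → £110,500 × 0.75% × 102/365 = £231.5959
Total = £3,549.9260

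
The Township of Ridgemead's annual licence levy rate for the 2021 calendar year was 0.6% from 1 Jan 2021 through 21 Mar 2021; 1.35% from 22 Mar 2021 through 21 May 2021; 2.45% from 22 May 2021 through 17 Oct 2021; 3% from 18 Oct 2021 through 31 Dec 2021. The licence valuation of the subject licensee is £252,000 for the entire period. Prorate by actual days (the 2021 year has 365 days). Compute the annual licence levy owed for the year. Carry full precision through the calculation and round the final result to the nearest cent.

1 Jan – 21 Mar 2021: 80 days at 0.6% → £252,000 × 0.6% × 80/365 = £331.3973
22 Mar – 21 May 2021: 61 days at 1.35% → £252,000 × 1.35% × 61/365 = £568.5534
22 May – 17 Oct 2021: 149 days at 2.45% → £252,000 × 2.45% × 149/365 = £2,520.3452
18 Oct – 31 Dec 2021: 75 days at 3% → £252,000 × 3% × 75/365 = £1,553.4247
Total = £4,973.7205

£4,973.72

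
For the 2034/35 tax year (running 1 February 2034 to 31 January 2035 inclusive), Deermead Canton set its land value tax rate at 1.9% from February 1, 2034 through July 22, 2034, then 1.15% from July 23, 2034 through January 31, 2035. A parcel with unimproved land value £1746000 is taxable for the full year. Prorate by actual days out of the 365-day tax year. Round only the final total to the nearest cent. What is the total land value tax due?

£26249.79

February 1 – July 22, 2034: 172 days at 1.9% → £1746000 × 1.9% × 172/365 = £15632.6795
July 23, 2034 – January 31, 2035: 193 days at 1.15% → £1746000 × 1.15% × 193/365 = £10617.1151
Total = £26249.7945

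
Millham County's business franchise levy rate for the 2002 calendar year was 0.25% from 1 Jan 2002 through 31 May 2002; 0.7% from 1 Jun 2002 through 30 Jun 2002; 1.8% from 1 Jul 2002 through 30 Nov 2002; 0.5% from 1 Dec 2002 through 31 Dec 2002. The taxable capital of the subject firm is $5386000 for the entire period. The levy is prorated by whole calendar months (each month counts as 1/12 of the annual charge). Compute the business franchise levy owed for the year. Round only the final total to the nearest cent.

$51391.42

1 Jan – 31 May 2002: 5 months at 0.25% → $5386000 × 0.25% × 5/12 = $5610.4167
1 Jun – 30 Jun 2002: 1 month at 0.7% → $5386000 × 0.7% × 1/12 = $3141.8333
1 Jul – 30 Nov 2002: 5 months at 1.8% → $5386000 × 1.8% × 5/12 = $40395.0000
1 Dec – 31 Dec 2002: 1 month at 0.5% → $5386000 × 0.5% × 1/12 = $2244.1667
Total = $51391.4167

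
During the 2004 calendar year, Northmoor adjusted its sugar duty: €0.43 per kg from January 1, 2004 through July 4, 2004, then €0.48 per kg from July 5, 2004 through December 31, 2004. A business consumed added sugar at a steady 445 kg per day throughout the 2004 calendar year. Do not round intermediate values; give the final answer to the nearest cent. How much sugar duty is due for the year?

€74,039.10

January 1 – July 4, 2004: 186 days × 445 kg/day = 82,770 kg at €0.43/kg → €35,591.10
July 5 – December 31, 2004: 180 days × 445 kg/day = 80,100 kg at €0.48/kg → €38,448.00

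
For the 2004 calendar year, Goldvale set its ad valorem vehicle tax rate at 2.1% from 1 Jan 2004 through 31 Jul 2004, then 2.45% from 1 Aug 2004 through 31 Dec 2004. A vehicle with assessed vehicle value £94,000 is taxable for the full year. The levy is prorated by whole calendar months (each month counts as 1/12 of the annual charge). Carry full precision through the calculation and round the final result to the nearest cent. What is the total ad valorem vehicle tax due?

1 Jan – 31 Jul 2004: 7 months at 2.1% → £94,000 × 2.1% × 7/12 = £1,151.5000
1 Aug – 31 Dec 2004: 5 months at 2.45% → £94,000 × 2.45% × 5/12 = £959.5833
Total = £2,111.0833

£2,111.08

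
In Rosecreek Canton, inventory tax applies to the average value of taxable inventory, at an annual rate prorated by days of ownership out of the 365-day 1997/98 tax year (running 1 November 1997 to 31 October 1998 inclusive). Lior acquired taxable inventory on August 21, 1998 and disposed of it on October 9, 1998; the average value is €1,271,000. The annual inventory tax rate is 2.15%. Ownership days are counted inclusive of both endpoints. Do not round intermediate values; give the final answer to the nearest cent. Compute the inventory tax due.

Days held (August 21 – October 9, 1998): 50 out of 365
Tax = €1,271,000 × 2.15% × 50/365 = €3,743.3562

€3,743.36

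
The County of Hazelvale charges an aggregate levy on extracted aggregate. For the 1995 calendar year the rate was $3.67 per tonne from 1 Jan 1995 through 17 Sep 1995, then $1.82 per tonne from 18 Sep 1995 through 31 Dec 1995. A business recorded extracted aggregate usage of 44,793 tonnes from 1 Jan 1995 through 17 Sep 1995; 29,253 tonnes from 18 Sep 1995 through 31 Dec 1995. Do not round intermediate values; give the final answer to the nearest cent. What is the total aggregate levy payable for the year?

$217,630.77

1 Jan – 17 Sep 1995: 44,793 tonnes at $3.67/tonne → $164,390.31
18 Sep – 31 Dec 1995: 29,253 tonnes at $1.82/tonne → $53,240.46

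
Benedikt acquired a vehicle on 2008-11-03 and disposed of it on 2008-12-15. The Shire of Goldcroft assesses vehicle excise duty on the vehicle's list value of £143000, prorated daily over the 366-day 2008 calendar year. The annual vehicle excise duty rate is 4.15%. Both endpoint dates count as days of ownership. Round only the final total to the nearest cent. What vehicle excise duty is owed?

£697.22

Days held (2008-11-03 to 2008-12-15): 43 out of 366
Tax = £143000 × 4.15% × 43/366 = £697.2227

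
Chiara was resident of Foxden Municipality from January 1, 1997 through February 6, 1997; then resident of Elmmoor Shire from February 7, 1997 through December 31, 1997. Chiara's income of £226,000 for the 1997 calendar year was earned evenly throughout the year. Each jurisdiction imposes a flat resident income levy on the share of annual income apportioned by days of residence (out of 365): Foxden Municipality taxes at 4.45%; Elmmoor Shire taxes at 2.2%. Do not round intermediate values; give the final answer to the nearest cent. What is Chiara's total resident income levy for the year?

£5,487.47

Foxden Municipality, January 1 – February 6, 1997: 37 days → £226,000 × 4.45% × 37/365 = £1,019.4767
Elmmoor Shire, February 7 – December 31, 1997: 328 days → £226,000 × 2.2% × 328/365 = £4,467.9890
Total = £5,487.4658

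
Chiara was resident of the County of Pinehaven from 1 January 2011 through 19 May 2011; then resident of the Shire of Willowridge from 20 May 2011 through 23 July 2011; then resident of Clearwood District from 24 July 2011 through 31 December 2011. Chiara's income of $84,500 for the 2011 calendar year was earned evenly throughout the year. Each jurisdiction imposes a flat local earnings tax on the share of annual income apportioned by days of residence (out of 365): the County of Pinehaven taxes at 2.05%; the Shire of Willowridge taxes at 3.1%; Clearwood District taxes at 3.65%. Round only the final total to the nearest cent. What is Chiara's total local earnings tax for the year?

The County of Pinehaven, 1 January – 19 May 2011: 139 days → $84,500 × 2.05% × 139/365 = $659.6788
The Shire of Willowridge, 20 May – 23 July 2011: 65 days → $84,500 × 3.1% × 65/365 = $466.4863
Clearwood District, 24 July – 31 December 2011: 161 days → $84,500 × 3.65% × 161/365 = $1,360.4500
Total = $2,486.6151

$2,486.62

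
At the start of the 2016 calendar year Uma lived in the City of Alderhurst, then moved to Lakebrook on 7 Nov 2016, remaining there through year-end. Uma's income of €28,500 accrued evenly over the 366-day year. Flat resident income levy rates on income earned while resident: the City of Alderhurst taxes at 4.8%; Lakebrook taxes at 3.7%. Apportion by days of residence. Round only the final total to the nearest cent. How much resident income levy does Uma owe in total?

€1,320.89

The City of Alderhurst, 1 Jan – 6 Nov 2016: 311 days → €28,500 × 4.8% × 311/366 = €1,162.4262
Lakebrook, 7 Nov – 31 Dec 2016: 55 days → €28,500 × 3.7% × 55/366 = €158.4631
Total = €1,320.8893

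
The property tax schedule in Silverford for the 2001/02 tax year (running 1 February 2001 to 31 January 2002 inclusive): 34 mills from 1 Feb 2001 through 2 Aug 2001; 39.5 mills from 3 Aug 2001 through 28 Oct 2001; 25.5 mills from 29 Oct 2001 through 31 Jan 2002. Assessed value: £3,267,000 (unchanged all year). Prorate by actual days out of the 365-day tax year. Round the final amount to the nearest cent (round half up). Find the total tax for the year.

£108,133.22

1 Feb – 2 Aug 2001: 183 days at 34 mills → £3,267,000 × 3.4% × 183/365 = £55,691.1616
3 Aug – 28 Oct 2001: 87 days at 39.5 mills → £3,267,000 × 3.95% × 87/365 = £30,759.0288
29 Oct 2001 – 31 Jan 2002: 95 days at 25.5 mills → £3,267,000 × 2.55% × 95/365 = £21,683.0342
Total = £108,133.2247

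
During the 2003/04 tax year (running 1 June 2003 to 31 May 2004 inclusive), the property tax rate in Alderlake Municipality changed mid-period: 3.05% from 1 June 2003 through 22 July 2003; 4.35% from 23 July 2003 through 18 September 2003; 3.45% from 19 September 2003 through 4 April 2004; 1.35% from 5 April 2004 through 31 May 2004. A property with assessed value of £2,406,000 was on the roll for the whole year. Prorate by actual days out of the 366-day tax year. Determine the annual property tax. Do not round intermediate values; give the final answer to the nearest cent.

£77,202.36

1 June – 22 July 2003: 52 days at 3.05% → £2,406,000 × 3.05% × 52/366 = £10,426.0000
23 July – 18 September 2003: 58 days at 4.35% → £2,406,000 × 4.35% × 58/366 = £16,585.6230
19 September 2003 – 4 April 2004: 199 days at 3.45% → £2,406,000 × 3.45% × 199/366 = £45,132.2213
5 April – 31 May 2004: 57 days at 1.35% → £2,406,000 × 1.35% × 57/366 = £5,058.5164
Total = £77,202.3607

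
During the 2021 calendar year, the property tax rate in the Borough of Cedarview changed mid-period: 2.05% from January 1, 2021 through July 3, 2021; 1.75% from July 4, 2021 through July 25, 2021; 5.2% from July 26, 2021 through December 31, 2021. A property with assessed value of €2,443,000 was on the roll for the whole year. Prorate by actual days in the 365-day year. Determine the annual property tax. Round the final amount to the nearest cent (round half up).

January 1 – July 3, 2021: 184 days at 2.05% → €2,443,000 × 2.05% × 184/365 = €25,246.5644
July 4 – July 25, 2021: 22 days at 1.75% → €2,443,000 × 1.75% × 22/365 = €2,576.8630
July 26 – December 31, 2021: 159 days at 5.2% → €2,443,000 × 5.2% × 159/365 = €55,338.9699
Total = €83,162.3973

€83,162.40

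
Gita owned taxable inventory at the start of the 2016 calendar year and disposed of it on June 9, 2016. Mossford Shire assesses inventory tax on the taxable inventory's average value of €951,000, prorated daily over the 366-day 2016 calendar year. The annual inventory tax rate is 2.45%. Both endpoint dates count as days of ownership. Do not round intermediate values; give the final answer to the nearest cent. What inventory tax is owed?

€10,249.23

Days held (January 1 – June 9, 2016): 161 out of 366
Tax = €951,000 × 2.45% × 161/366 = €10,249.2336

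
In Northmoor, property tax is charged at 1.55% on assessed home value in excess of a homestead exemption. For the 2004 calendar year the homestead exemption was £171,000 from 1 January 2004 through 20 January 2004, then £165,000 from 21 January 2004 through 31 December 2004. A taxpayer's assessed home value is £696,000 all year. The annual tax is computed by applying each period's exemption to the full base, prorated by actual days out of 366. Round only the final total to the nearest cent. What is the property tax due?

1 January – 20 January 2004: 20 days, exemption £171,000 → (£696,000 − £171,000) × 1.55% × 20/366 = £444.6721
21 January – 31 December 2004: 346 days, exemption £165,000 → (£696,000 − £165,000) × 1.55% × 346/366 = £7,780.7459
Total = £8,225.4180

£8,225.42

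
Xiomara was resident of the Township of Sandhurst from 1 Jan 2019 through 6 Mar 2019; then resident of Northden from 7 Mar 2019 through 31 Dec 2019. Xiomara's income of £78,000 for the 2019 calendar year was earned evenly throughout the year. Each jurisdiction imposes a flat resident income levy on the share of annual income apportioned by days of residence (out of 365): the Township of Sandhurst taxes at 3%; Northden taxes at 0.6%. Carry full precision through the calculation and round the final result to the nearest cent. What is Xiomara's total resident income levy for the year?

The Township of Sandhurst, 1 Jan – 6 Mar 2019: 65 days → £78,000 × 3% × 65/365 = £416.7123
Northden, 7 Mar – 31 Dec 2019: 300 days → £78,000 × 0.6% × 300/365 = £384.6575
Total = £801.3699

£801.37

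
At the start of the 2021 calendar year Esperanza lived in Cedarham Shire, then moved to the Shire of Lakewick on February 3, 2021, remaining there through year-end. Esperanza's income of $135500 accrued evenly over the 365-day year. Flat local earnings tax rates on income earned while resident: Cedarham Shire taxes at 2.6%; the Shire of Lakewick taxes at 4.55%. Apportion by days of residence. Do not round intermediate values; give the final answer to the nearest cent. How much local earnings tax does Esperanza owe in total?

Cedarham Shire, January 1 – February 2, 2021: 33 days → $135500 × 2.6% × 33/365 = $318.5178
The Shire of Lakewick, February 3 – December 31, 2021: 332 days → $135500 × 4.55% × 332/365 = $5607.8438
Total = $5926.3616

$5926.36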